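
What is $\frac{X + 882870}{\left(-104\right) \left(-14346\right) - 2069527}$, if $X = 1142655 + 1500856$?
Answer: $- \frac{185599}{30397} \approx -6.1058$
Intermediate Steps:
$X = 2643511$
$\frac{X + 882870}{\left(-104\right) \left(-14346\right) - 2069527} = \frac{2643511 + 882870}{\left(-104\right) \left(-14346\right) - 2069527} = \frac{3526381}{1491984 - 2069527} = \frac{3526381}{-577543} = 3526381 \left(- \frac{1}{577543}\right) = - \frac{185599}{30397}$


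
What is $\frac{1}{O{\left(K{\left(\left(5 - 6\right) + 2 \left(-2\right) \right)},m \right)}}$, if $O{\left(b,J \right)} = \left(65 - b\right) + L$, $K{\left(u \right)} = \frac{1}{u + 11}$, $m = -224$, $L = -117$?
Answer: $- \frac{6}{313} \approx -0.019169$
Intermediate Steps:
$K{\left(u \right)} = \frac{1}{11 + u}$
$O{\left(b,J \right)} = -52 - b$ ($O{\left(b,J \right)} = \left(65 - b\right) - 117 = -52 - b$)
$\frac{1}{O{\left(K{\left(\left(5 - 6\right) + 2 \left(-2\right) \right)},m \right)}} = \frac{1}{-52 - \frac{1}{11 + \left(\left(5 - 6\right) + 2 \left(-2\right)\right)}} = \frac{1}{-52 - \frac{1}{11 + \left(\left(5 - 6\right) - 4\right)}} = \frac{1}{-52 - \frac{1}{11 - 5}} = \frac{1}{-52 - \frac{1}{6}} = \frac{1}{- \frac{313}{6}} = - \frac{6}{313}$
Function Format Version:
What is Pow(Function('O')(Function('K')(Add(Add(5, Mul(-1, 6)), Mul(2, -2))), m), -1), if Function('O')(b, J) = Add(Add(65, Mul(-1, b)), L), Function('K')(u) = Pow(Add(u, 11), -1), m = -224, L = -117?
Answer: Rational(-6, 313) ≈ -0.019169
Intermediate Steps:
Function('K')(u) = Pow(Add(11, u), -1)
Function('O')(b, J) = Add(-52, Mul(-1, b)) (Function('O')(b, J) = Add(Add(65, Mul(-1, b)), -117) = Add(-52, Mul(-1, b)))
Pow(Function('O')(Function('K')(Add(Add(5, Mul(-1, 6)), Mul(2, -2))), m), -1) = Pow(Add(-52, Mul(-1, Pow(Add(11, Add(Add(5, Mul(-1, 6)), Mul(2, -2))), -1))), -1) = Pow(Add(-52, Mul(-1, Pow(Add(11, Add(Add(5, -6), -4)), -1))), -1) = Pow(Add(-52, Mul(-1, Pow(Add(11, Add(-1, -4)), -1))), -1) = Pow(Add(-52, Mul(-1, Pow(Add(11, -5), -1))), -1) = Pow(Add(-52, Mul(-1, Pow(6, -1))), -1) = Pow(Add(-52, Mul(-1, Rational(1, 6))), -1) = Pow(Add(-52, Rational(-1, 6)), -1) = Pow(Rational(-313, 6), -1) = Rational(-6, 313)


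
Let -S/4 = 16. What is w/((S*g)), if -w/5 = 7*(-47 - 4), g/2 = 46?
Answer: -1785/5888 ≈ -0.30316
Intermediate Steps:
g = 92 (g = 2*46 = 92)
S = -64 (S = -4*16 = -64)
w = 1785 (w = -35*(-47 - 4) = -35*(-51) = -5*(-357) = 1785)
w/((S*g)) = 1785/((-64*92)) = 1785/(-5888) = 1785*(-1/5888) = -1785/5888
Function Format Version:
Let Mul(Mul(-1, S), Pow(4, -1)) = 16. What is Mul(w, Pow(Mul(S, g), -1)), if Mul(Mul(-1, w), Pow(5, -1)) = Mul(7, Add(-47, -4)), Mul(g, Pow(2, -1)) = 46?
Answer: Rational(-1785, 5888) ≈ -0.30316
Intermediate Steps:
g = 92 (g = Mul(2, 46) = 92)
S = -64 (S = Mul(-4, 16) = -64)
w = 1785 (w = Mul(-5, Mul(7, Add(-47, -4))) = Mul(-5, Mul(7, -51)) = Mul(-5, -357) = 1785)
Mul(w, Pow(Mul(S, g), -1)) = Mul(1785, Pow(Mul(-64, 92), -1)) = Mul(1785, Pow(-5888, -1)) = Mul(1785, Rational(-1, 5888)) = Rational(-1785, 5888)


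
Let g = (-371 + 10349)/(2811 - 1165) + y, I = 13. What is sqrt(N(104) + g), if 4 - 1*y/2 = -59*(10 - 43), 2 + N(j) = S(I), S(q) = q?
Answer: 2*I*sqrt(655135982)/823 ≈ 62.201*I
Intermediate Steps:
N(j) = 11 (N(j) = -2 + 13 = 11)
y = -3886 (y = 8 - (-118)*(10 - 43) = 8 - (-118)*(-33) = 8 - 2*1947 = 8 - 3894 = -3886)
g = -3193189/823 (g = (-371 + 10349)/(2811 - 1165) - 3886 = 9978/1646 - 3886 = 9978*(1/1646) - 3886 = 4989/823 - 3886 = -3193189/823 ≈ -3879.9)
sqrt(N(104) + g) = sqrt(11 - 3193189/823) = sqrt(-3184136/823) = 2*I*sqrt(655135982)/823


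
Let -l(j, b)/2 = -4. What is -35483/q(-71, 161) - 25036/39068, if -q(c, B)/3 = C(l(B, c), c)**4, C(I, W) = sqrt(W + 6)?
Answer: 267229636/123796725 ≈ 2.1586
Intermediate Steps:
l(j, b) = 8 (l(j, b) = -2*(-4) = 8)
C(I, W) = sqrt(6 + W)
q(c, B) = -3*(6 + c)**2
-35483/q(-71, 161) - 25036/39068 = -35483*(-1/(3*(6 - 71)**2)) - 25036/39068 = -35483/((-3*(-65)**2)) - 25036*1/39068 = -35483/((-3*4225)) - 6259/9767 = -35483/(-12675) - 6259/9767 = -35483*(-1/12675) - 6259/9767 = 35483/12675 - 6259/9767 = 267229636/123796725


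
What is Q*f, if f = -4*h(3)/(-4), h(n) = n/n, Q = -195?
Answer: -195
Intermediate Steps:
h(n) = 1
f = 1 (f = -4*1/(-4) = -4*(-¼) = 1)
Q*f = -195*1 = -195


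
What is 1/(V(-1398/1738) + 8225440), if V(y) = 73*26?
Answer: 1/8227338 ≈ 1.2155e-7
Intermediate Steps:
V(y) = 1898
1/(V(-1398/1738) + 8225440) = 1/(1898 + 8225440) = 1/8227338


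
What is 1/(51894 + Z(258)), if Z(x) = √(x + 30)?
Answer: 2883/149610386 - √2/224415579 ≈ 1.9264e-5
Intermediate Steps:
Z(x) = √(30 + x)
1/(51894 + Z(258)) = 1/(51894 + √(30 + 258)) = 1/(51894 + √288) = 1/(51894 + 12*√2)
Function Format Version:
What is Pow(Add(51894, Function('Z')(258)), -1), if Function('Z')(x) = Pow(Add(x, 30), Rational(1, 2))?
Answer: Add(Rational(2883, 149610386), Mul(Rational(-1, 224415579), Pow(2, Rational(1, 2)))) ≈ 1.9264e-5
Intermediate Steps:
Function('Z')(x) = Pow(Add(30, x), Rational(1, 2))
Pow(Add(51894, Function('Z')(258)), -1) = Pow(Add(51894, Pow(Add(30, 258), Rational(1, 2))), -1) = Pow(Add(51894, Pow(288, Rational(1, 2))), -1) = Pow(Add(51894, Mul(12, Pow(2, Rational(1, 2)))), -1)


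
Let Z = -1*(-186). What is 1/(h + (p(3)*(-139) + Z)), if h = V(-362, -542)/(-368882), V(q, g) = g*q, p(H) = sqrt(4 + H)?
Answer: -6309343710484/3430715635718031 - 4728569064859*sqrt(7)/3430715635718031 ≈ -0.0054857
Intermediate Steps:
Z = 186
h = -98102/184441 (h = -542*(-362)/(-368882) = 196204*(-1/368882) = -98102/184441 ≈ -0.53189)
1/(h + (p(3)*(-139) + Z)) = 1/(-98102/184441 + (sqrt(4 + 3)*(-139) + 186)) = 1/(-98102/184441 + (sqrt(7)*(-139) + 186)) = 1/(-98102/184441 + (-139*sqrt(7) + 186)) = 1/(-98102/184441 + (186 - 139*sqrt(7))) = 1/(34207924/184441 - 139*sqrt(7))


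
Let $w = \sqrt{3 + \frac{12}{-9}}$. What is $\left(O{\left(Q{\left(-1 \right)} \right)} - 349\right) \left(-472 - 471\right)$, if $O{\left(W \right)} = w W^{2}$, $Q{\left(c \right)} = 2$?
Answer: $329107 - \frac{3772 \sqrt{15}}{3} \approx 3.2424 \cdot 10^{5}$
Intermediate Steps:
$w = \frac{\sqrt{15}}{3}$ ($w = \sqrt{3 + 12 \left(- \frac{1}{9}\right)} = \sqrt{3 - \frac{4}{3}} = \sqrt{\frac{5}{3}} = \frac{\sqrt{15}}{3} \approx 1.291$)
$O{\left(W \right)} = \frac{\sqrt{15} W^{2}}{3}$ ($O{\left(W \right)} = \frac{\sqrt{15}}{3} W^{2} = \frac{\sqrt{15} W^{2}}{3}$)
$\left(O{\left(Q{\left(-1 \right)} \right)} - 349\right) \left(-472 - 471\right) = \left(\frac{\sqrt{15} \cdot 2^{2}}{3} - 349\right) \left(-472 - 471\right) = \left(\frac{1}{3} \sqrt{15} \cdot 4 - 349\right) \left(-943\right) = \left(\frac{4 \sqrt{15}}{3} - 349\right) \left(-943\right) = \left(-349 + \frac{4 \sqrt{15}}{3}\right) \left(-943\right) = 329107 - \frac{3772 \sqrt{15}}{3}$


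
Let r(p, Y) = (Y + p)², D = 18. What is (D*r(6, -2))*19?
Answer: 5472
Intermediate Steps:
(D*r(6, -2))*19 = (18*(-2 + 6)²)*19 = (18*4²)*19 = (18*16)*19 = 288*19 = 5472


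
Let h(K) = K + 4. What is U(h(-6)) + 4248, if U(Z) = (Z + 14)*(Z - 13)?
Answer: 4068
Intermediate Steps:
h(K) = 4 + K
U(Z) = (-13 + Z)*(14 + Z) (U(Z) = (14 + Z)*(-13 + Z) = (-13 + Z)*(14 + Z))
U(h(-6)) + 4248 = (-182 + (4 - 6) + (4 - 6)**2) + 4248 = (-182 - 2 + (-2)**2) + 4248 = (-182 - 2 + 4) + 4248 = -180 + 4248 = 4068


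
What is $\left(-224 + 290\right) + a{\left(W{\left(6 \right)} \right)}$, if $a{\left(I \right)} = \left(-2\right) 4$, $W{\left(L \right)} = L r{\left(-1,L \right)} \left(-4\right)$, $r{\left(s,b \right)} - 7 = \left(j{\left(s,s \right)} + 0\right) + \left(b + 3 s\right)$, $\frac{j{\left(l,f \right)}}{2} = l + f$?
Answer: $58$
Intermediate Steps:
$j{\left(l,f \right)} = 2 f + 2 l$ ($j{\left(l,f \right)} = 2 \left(l + f\right) = 2 \left(f + l\right) = 2 f + 2 l$)
$r{\left(s,b \right)} = 7 + b + 7 s$ ($r{\left(s,b \right)} = 7 + \left(\left(\left(2 s + 2 s\right) + 0\right) + \left(b + 3 s\right)\right) = 7 + \left(\left(4 s + 0\right) + \left(b + 3 s\right)\right) = 7 + \left(4 s + \left(b + 3 s\right)\right) = 7 + \left(b + 7 s\right) = 7 + b + 7 s$)
$W{\left(L \right)} = - 4 L^{2}$ ($W{\left(L \right)} = L \left(7 + L + 7 \left(-1\right)\right) \left(-4\right) = L \left(7 + L - 7\right) \left(-4\right) = L L \left(-4\right) = L^{2} \left(-4\right) = - 4 L^{2}$)
$a{\left(I \right)} = -8$
$\left(-224 + 290\right) + a{\left(W{\left(6 \right)} \right)} = \left(-224 + 290\right) - 8 = 66 - 8 = 58$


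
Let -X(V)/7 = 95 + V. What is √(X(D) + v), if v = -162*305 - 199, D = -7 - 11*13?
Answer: 2*I*√12306 ≈ 221.86*I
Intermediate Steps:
D = -150 (D = -7 - 143 = -150)
X(V) = -665 - 7*V (X(V) = -7*(95 + V) = -665 - 7*V)
v = -49609 (v = -49410 - 199 = -49609)
√(X(D) + v) = √((-665 - 7*(-150)) - 49609) = √((-665 + 1050) - 49609) = √(385 - 49609) = √(-49224) = 2*I*√12306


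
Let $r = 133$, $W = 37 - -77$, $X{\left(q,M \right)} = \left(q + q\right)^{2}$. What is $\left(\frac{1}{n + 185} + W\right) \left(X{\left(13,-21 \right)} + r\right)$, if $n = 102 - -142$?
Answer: $\frac{39565763}{429} \approx 92228.0$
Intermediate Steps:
$X{\left(q,M \right)} = 4 q^{2}$ ($X{\left(q,M \right)} = \left(2 q\right)^{2} = 4 q^{2}$)
$W = 114$ ($W = 37 + 77 = 114$)
$n = 244$ ($n = 102 + 142 = 244$)
$\left(\frac{1}{n + 185} + W\right) \left(X{\left(13,-21 \right)} + r\right) = \left(\frac{1}{244 + 185} + 114\right) \left(4 \cdot 13^{2} + 133\right) = \left(\frac{1}{429} + 114\right) \left(4 \cdot 169 + 133\right) = \left(\frac{1}{429} + 114\right) \left(676 + 133\right) = \frac{48907}{429} \cdot 809 = \frac{39565763}{429}$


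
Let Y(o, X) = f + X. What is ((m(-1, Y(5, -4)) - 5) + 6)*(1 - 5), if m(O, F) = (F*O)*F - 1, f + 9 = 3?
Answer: 400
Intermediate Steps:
f = -6 (f = -9 + 3 = -6)
Y(o, X) = -6 + X
m(O, F) = -1 + O*F² (m(O, F) = O*F² - 1 = -1 + O*F²)
((m(-1, Y(5, -4)) - 5) + 6)*(1 - 5) = (((-1 - (-6 - 4)²) - 5) + 6)*(1 - 5) = (((-1 - 1*(-10)²) - 5) + 6)*(-4) = (((-1 - 1*100) - 5) + 6)*(-4) = (((-1 - 100) - 5) + 6)*(-4) = ((-101 - 5) + 6)*(-4) = (-106 + 6)*(-4) = -100*(-4) = 400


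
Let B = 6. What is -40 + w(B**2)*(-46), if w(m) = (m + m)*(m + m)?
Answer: -238504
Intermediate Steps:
w(m) = 4*m**2 (w(m) = (2*m)*(2*m) = 4*m**2)
-40 + w(B**2)*(-46) = -40 + (4*(6**2)**2)*(-46) = -40 + (4*36**2)*(-46) = -40 + (4*1296)*(-46) = -40 + 5184*(-46) = -40 - 238464 = -238504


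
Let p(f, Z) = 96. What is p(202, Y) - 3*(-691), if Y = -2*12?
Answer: 2169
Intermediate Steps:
Y = -24
p(202, Y) - 3*(-691) = 96 - 3*(-691) = 96 - 1*(-2073) = 96 + 2073 = 2169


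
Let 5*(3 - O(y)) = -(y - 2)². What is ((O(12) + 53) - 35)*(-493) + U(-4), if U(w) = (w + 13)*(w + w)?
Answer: -20285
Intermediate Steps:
O(y) = 3 + (-2 + y)²/5 (O(y) = 3 - (-1)*(y - 2)²/5 = 3 - (-1)*(-2 + y)²/5 = 3 + (-2 + y)²/5)
U(w) = 2*w*(13 + w) (U(w) = (13 + w)*(2*w) = 2*w*(13 + w))
((O(12) + 53) - 35)*(-493) + U(-4) = (((3 + (-2 + 12)²/5) + 53) - 35)*(-493) + 2*(-4)*(13 - 4) = (((3 + (⅕)*10²) + 53) - 35)*(-493) + 2*(-4)*9 = (((3 + (⅕)*100) + 53) - 35)*(-493) - 72 = (((3 + 20) + 53) - 35)*(-493) - 72 = ((23 + 53) - 35)*(-493) - 72 = (76 - 35)*(-493) - 72 = 41*(-493) - 72 = -20213 - 72 = -20285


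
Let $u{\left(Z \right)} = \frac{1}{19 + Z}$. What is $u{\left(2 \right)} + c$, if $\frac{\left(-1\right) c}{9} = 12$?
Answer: $- \frac{2267}{21} \approx -107.95$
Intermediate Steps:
$c = -108$ ($c = \left(-9\right) 12 = -108$)
$u{\left(2 \right)} + c = \frac{1}{19 + 2} - 108 = \frac{1}{21} - 108 = - \frac{2267}{21}$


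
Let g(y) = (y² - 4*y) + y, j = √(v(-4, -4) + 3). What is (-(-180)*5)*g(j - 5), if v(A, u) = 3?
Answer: 41400 - 11700*√6 ≈ 12741.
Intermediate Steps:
j = √6 (j = √(3 + 3) = √6 ≈ 2.4495)
g(y) = y² - 3*y
(-(-180)*5)*g(j - 5) = (-(-180)*5)*((√6 - 5)*(-3 + (√6 - 5))) = (-15*(-60))*((-5 + √6)*(-3 + (-5 + √6))) = 900*((-5 + √6)*(-8 + √6)) = 900*((-8 + √6)*(-5 + √6)) = 900*(-8 + √6)*(-5 + √6)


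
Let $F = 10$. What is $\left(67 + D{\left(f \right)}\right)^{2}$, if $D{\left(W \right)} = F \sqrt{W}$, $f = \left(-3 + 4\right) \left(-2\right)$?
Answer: $4289 + 1340 i \sqrt{2} \approx 4289.0 + 1895.0 i$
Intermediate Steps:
$f = -2$ ($f = 1 \left(-2\right) = -2$)
$D{\left(W \right)} = 10 \sqrt{W}$
$\left(67 + D{\left(f \right)}\right)^{2} = \left(67 + 10 \sqrt{-2}\right)^{2} = \left(67 + 10 i \sqrt{2}\right)^{2}$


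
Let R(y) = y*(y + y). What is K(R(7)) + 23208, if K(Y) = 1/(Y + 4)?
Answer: 2367217/102 ≈ 23208.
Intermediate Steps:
R(y) = 2*y² (R(y) = y*(2*y) = 2*y²)
K(Y) = 1/(4 + Y)
K(R(7)) + 23208 = 1/(4 + 2*7²) + 23208 = 1/(4 + 2*49) + 23208 = 1/(4 + 98) + 23208 = 1/102 + 23208 = 2367217/102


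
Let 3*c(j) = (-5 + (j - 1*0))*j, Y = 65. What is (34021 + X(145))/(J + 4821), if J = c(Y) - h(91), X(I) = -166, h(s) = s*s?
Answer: -2257/144 ≈ -15.674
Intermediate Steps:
h(s) = s**2
c(j) = j*(-5 + j)/3 (c(j) = ((-5 + (j - 1*0))*j)/3 = ((-5 + (j + 0))*j)/3 = ((-5 + j)*j)/3 = (j*(-5 + j))/3 = j*(-5 + j)/3)
J = -6981 (J = (1/3)*65*(-5 + 65) - 1*91**2 = (1/3)*65*60 - 1*8281 = 1300 - 8281 = -6981)
(34021 + X(145))/(J + 4821) = (34021 - 166)/(-6981 + 4821) = 33855/(-2160) = 33855*(-1/2160) = -2257/144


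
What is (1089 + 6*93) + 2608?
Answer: 4255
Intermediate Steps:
(1089 + 6*93) + 2608 = (1089 + 558) + 2608 = 1647 + 2608 = 4255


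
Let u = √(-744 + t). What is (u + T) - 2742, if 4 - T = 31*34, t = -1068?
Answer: -3792 + 2*I*√453 ≈ -3792.0 + 42.568*I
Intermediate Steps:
T = -1050 (T = 4 - 31*34 = 4 - 1*1054 = 4 - 1054 = -1050)
u = 2*I*√453 (u = √(-744 - 1068) = √(-1812) = 2*I*√453 ≈ 42.568*I)
(u + T) - 2742 = (2*I*√453 - 1050) - 2742 = (-1050 + 2*I*√453) - 2742 = -3792 + 2*I*√453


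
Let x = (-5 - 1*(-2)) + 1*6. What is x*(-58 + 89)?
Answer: 93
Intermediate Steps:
x = 3 (x = (-5 + 2) + 6 = -3 + 6 = 3)
x*(-58 + 89) = 3*(-58 + 89) = 3*31 = 93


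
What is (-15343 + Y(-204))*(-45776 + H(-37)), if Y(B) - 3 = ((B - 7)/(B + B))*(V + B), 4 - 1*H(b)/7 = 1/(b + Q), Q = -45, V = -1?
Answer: 7880260524925/11152 ≈ 7.0662e+8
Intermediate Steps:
H(b) = 28 - 7/(-45 + b) (H(b) = 28 - 7/(b - 45) = 28 - 7/(-45 + b))
Y(B) = 3 + (-1 + B)*(-7 + B)/(2*B) (Y(B) = 3 + ((B - 7)/(B + B))*(-1 + B) = 3 + ((-7 + B)/((2*B)))*(-1 + B) = 3 + ((-7 + B)*(1/(2*B)))*(-1 + B) = 3 + ((-7 + B)/(2*B))*(-1 + B) = 3 + (-1 + B)*(-7 + B)/(2*B))
(-15343 + Y(-204))*(-45776 + H(-37)) = (-15343 + (½)*(7 - 1*(-204)*(2 - 1*(-204)))/(-204))*(-45776 + 7*(-181 + 4*(-37))/(-45 - 37)) = (-15343 + (½)*(-1/204)*(7 - 1*(-204)*(2 + 204)))*(-45776 + 7*(-181 - 148)/(-82)) = (-15343 + (½)*(-1/204)*(7 - 1*(-204)*206))*(-45776 + 7*(-1/82)*(-329)) = (-15343 + (½)*(-1/204)*(7 + 42024))*(-45776 + 2303/82) = (-15343 + (½)*(-1/204)*42031)*(-3751329/82) = (-15343 - 42031/408)*(-3751329/82) = -6301975/408*(-3751329/82) = 7880260524925/11152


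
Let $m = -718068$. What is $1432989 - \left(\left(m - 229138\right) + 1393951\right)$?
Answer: $986244$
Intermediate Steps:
$1432989 - \left(\left(m - 229138\right) + 1393951\right) = 1432989 - \left(\left(-718068 - 229138\right) + 1393951\right) = 1432989 - \left(-947206 + 1393951\right) = 1432989 - 446745 = 986244$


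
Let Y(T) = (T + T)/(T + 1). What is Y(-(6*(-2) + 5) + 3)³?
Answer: 8000/1331 ≈ 6.0105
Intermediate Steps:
Y(T) = 2*T/(1 + T) (Y(T) = (2*T)/(1 + T) = 2*T/(1 + T))
Y(-(6*(-2) + 5) + 3)³ = (2*(-(6*(-2) + 5) + 3)/(1 + (-(6*(-2) + 5) + 3)))³ = (2*(-(-12 + 5) + 3)/(1 + (-(-12 + 5) + 3)))³ = (2*(-1*(-7) + 3)/(1 + (-1*(-7) + 3)))³ = (2*(7 + 3)/(1 + (7 + 3)))³ = (2*10/(1 + 10))³ = (2*10/11)³ = (2*10*(1/11))³ = (20/11)³ = 8000/1331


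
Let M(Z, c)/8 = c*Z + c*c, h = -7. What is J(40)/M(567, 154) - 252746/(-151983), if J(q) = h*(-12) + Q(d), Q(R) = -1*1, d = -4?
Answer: 17270754577/10384787952 ≈ 1.6631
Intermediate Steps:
Q(R) = -1
M(Z, c) = 8*c² + 8*Z*c (M(Z, c) = 8*(c*Z + c*c) = 8*(Z*c + c²) = 8*(c² + Z*c) = 8*c² + 8*Z*c)
J(q) = 83 (J(q) = -7*(-12) - 1 = 84 - 1 = 83)
J(40)/M(567, 154) - 252746/(-151983) = 83/((8*154*(567 + 154))) - 252746/(-151983) = 83/((8*154*721)) - 252746*(-1/151983) = 83/888272 + 19442/11691 = 17270754577/10384787952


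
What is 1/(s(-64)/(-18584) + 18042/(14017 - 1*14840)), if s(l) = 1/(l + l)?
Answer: -1957712896/42917442761 ≈ -0.045616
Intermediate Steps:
s(l) = 1/(2*l)
1/(s(-64)/(-18584) + 18042/(14017 - 1*14840)) = 1/(((½)/(-64))/(-18584) + 18042/(14017 - 1*14840)) = 1/(((½)*(-1/64))*(-1/18584) + 18042/(14017 - 14840)) = 1/(-1/128*(-1/18584) + 18042/(-823)) = 1/(1/2378752 + 18042*(-1/823)) = 1/(1/2378752 - 18042/823) = 1/(-42917442761/1957712896) = -1957712896/42917442761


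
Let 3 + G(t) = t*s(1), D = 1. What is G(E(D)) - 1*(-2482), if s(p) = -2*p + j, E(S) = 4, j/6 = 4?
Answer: 2567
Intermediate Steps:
j = 24 (j = 6*4 = 24)
s(p) = 24 - 2*p (s(p) = -2*p + 24 = 24 - 2*p)
G(t) = -3 + 22*t (G(t) = -3 + t*(24 - 2*1) = -3 + t*(24 - 2) = -3 + t*22 = -3 + 22*t)
G(E(D)) - 1*(-2482) = (-3 + 22*4) - 1*(-2482) = (-3 + 88) + 2482 = 85 + 2482 = 2567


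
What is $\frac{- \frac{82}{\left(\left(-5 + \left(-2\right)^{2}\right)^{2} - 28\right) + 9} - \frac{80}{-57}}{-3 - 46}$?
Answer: $- \frac{1019}{8379} \approx -0.12161$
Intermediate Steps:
$\frac{- \frac{82}{\left(\left(-5 + \left(-2\right)^{2}\right)^{2} - 28\right) + 9} - \frac{80}{-57}}{-3 - 46} = \frac{- \frac{82}{\left(\left(-5 + 4\right)^{2} - 28\right) + 9} - - \frac{80}{57}}{-49} = - \frac{- \frac{82}{\left(\left(-1\right)^{2} - 28\right) + 9} + \frac{80}{57}}{49} = - \frac{- \frac{82}{\left(1 - 28\right) + 9} + \frac{80}{57}}{49} = - \frac{- \frac{82}{-27 + 9} + \frac{80}{57}}{49} = - \frac{- \frac{82}{-18} + \frac{80}{57}}{49} = - \frac{\left(-82\right) \left(- \frac{1}{18}\right) + \frac{80}{57}}{49} = - \frac{\frac{41}{9} + \frac{80}{57}}{49} = \left(- \frac{1}{49}\right) \frac{1019}{171} = - \frac{1019}{8379}$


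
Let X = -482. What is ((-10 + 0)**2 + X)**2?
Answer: 145924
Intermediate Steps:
((-10 + 0)**2 + X)**2 = ((-10 + 0)**2 - 482)**2 = ((-10)**2 - 482)**2 = (100 - 482)**2 = (-382)**2 = 145924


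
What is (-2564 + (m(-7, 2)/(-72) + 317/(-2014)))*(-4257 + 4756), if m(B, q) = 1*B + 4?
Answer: -30922804951/24168 ≈ -1.2795e+6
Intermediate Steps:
m(B, q) = 4 + B (m(B, q) = B + 4 = 4 + B)
(-2564 + (m(-7, 2)/(-72) + 317/(-2014)))*(-4257 + 4756) = (-2564 + ((4 - 7)/(-72) + 317/(-2014)))*(-4257 + 4756) = (-2564 + (-3*(-1/72) + 317*(-1/2014)))*499 = (-2564 + (1/24 - 317/2014))*499 = (-2564 - 2797/24168)*499 = -61969549/24168*499 = -30922804951/24168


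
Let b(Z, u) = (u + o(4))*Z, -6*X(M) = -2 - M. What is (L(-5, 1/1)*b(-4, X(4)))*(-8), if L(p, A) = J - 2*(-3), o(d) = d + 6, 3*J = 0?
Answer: 2112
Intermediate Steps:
J = 0 (J = (⅓)*0 = 0)
X(M) = ⅓ + M/6 (X(M) = -(-2 - M)/6 = ⅓ + M/6)
o(d) = 6 + d
L(p, A) = 6 (L(p, A) = 0 - 2*(-3) = 0 + 6 = 6)
b(Z, u) = Z*(10 + u) (b(Z, u) = (u + (6 + 4))*Z = (u + 10)*Z = (10 + u)*Z = Z*(10 + u))
(L(-5, 1/1)*b(-4, X(4)))*(-8) = (6*(-4*(10 + (⅓ + (⅙)*4))))*(-8) = (6*(-4*(10 + (⅓ + ⅔))))*(-8) = (6*(-4*(10 + 1)))*(-8) = (6*(-4*11))*(-8) = (6*(-44))*(-8) = -264*(-8) = 2112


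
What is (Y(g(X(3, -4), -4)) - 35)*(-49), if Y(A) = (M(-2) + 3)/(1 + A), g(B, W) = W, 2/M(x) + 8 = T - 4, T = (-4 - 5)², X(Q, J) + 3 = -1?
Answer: 365246/207 ≈ 1764.5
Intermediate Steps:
X(Q, J) = -4 (X(Q, J) = -3 - 1 = -4)
T = 81 (T = (-9)² = 81)
M(x) = 2/69 (M(x) = 2/(-8 + (81 - 4)) = 2/(-8 + 77) = 2/69)
Y(A) = 209/(69*(1 + A)) (Y(A) = (2/69 + 3)/(1 + A) = 209/(69*(1 + A)))
(Y(g(X(3, -4), -4)) - 35)*(-49) = (209/(69*(1 - 4)) - 35)*(-49) = ((209/69)/(-3) - 35)*(-49) = ((209/69)*(-⅓) - 35)*(-49) = (-209/207 - 35)*(-49) = -7454/207*(-49) = 365246/207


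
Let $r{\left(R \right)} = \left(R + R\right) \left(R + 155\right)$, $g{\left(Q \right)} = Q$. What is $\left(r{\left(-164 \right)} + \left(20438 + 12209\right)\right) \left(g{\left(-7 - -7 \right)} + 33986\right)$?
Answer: $1209867614$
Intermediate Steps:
$r{\left(R \right)} = 2 R \left(155 + R\right)$
$\left(r{\left(-164 \right)} + \left(20438 + 12209\right)\right) \left(g{\left(-7 - -7 \right)} + 33986\right) = \left(2 \left(-164\right) \left(155 - 164\right) + \left(20438 + 12209\right)\right) \left(\left(-7 - -7\right) + 33986\right) = \left(2 \left(-164\right) \left(-9\right) + 32647\right) \left(\left(-7 + 7\right) + 33986\right) = \left(2952 + 32647\right) \left(0 + 33986\right) = 35599 \cdot 33986 = 1209867614$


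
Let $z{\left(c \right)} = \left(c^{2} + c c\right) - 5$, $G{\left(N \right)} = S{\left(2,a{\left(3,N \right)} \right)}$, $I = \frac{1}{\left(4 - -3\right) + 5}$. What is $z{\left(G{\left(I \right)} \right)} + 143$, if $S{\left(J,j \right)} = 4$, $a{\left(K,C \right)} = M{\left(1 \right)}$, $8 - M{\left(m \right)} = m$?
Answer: $170$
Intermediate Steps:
$M{\left(m \right)} = 8 - m$
$a{\left(K,C \right)} = 7$ ($a{\left(K,C \right)} = 8 - 1 = 7$)
$I = \frac{1}{12}$ ($I = \frac{1}{\left(4 + 3\right) + 5} = \frac{1}{7 + 5} = \frac{1}{12} \approx 0.083333$)
$G{\left(N \right)} = 4$
$z{\left(c \right)} = -5 + 2 c^{2}$ ($z{\left(c \right)} = \left(c^{2} + c^{2}\right) - 5 = 2 c^{2} - 5 = -5 + 2 c^{2}$)
$z{\left(G{\left(I \right)} \right)} + 143 = \left(-5 + 2 \cdot 4^{2}\right) + 143 = \left(-5 + 2 \cdot 16\right) + 143 = \left(-5 + 32\right) + 143 = 27 + 143 = 170$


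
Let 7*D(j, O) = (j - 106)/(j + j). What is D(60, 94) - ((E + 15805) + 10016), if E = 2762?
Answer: -12004883/420 ≈ -28583.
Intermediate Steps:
D(j, O) = (-106 + j)/(14*j) (D(j, O) = ((j - 106)/(j + j))/7 = ((-106 + j)/((2*j)))/7 = ((-106 + j)*(1/(2*j)))/7 = ((-106 + j)/(2*j))/7 = (-106 + j)/(14*j))
D(60, 94) - ((E + 15805) + 10016) = (1/14)*(-106 + 60)/60 - ((2762 + 15805) + 10016) = (1/14)*(1/60)*(-46) - (18567 + 10016) = -23/420 - 1*28583 = -23/420 - 28583 = -12004883/420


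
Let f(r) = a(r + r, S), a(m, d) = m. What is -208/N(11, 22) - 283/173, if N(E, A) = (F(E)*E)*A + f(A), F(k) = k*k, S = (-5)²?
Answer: -4167621/2536699 ≈ -1.6429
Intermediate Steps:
S = 25
f(r) = 2*r (f(r) = r + r = 2*r)
F(k) = k²
N(E, A) = 2*A + A*E³ (N(E, A) = (E²*E)*A + 2*A = E³*A + 2*A = A*E³ + 2*A = 2*A + A*E³)
-208/N(11, 22) - 283/173 = -208*1/(22*(2 + 11³)) - 283/173 = -208*1/(22*(2 + 1331)) - 283*1/173 = -208/(22*1333) - 283/173 = -208/29326 - 283/173 = -208*1/29326 - 283/173 = -104/14663 - 283/173 = -4167621/2536699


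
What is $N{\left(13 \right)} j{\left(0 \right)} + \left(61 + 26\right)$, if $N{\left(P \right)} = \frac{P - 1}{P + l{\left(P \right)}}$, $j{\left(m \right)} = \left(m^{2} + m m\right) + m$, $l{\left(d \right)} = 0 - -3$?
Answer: $87$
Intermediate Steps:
$l{\left(d \right)} = 3$ ($l{\left(d \right)} = 0 + 3 = 3$)
$j{\left(m \right)} = m + 2 m^{2}$ ($j{\left(m \right)} = \left(m^{2} + m^{2}\right) + m = 2 m^{2} + m = m + 2 m^{2}$)
$N{\left(P \right)} = \frac{-1 + P}{3 + P}$ ($N{\left(P \right)} = \frac{P - 1}{P + 3} = \frac{-1 + P}{3 + P}$)
$N{\left(13 \right)} j{\left(0 \right)} + \left(61 + 26\right) = \frac{-1 + 13}{3 + 13} \cdot 0 \left(1 + 2 \cdot 0\right) + \left(61 + 26\right) = \frac{1}{16} \cdot 12 \cdot 0 \left(1 + 0\right) + 87 = \frac{1}{16} \cdot 12 \cdot 0 \cdot 1 + 87 = \frac{3}{4} \cdot 0 + 87 = 0 + 87 = 87$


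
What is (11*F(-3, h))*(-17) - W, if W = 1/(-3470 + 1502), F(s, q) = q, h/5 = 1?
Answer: -1840079/1968 ≈ -935.00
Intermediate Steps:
h = 5 (h = 5*1 = 5)
W = -1/1968 (W = 1/(-1968) = -1/1968 ≈ -0.00050813)
(11*F(-3, h))*(-17) - W = (11*5)*(-17) - 1*(-1/1968) = 55*(-17) + 1/1968 = -935 + 1/1968 = -1840079/1968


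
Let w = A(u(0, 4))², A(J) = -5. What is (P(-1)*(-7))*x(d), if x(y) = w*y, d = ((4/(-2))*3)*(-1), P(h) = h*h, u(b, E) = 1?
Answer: -1050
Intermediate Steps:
P(h) = h²
d = 6 (d = ((4*(-½))*3)*(-1) = -2*3*(-1) = -6*(-1) = 6)
w = 25 (w = (-5)² = 25)
x(y) = 25*y
(P(-1)*(-7))*x(d) = ((-1)²*(-7))*(25*6) = (1*(-7))*150 = -7*150 = -1050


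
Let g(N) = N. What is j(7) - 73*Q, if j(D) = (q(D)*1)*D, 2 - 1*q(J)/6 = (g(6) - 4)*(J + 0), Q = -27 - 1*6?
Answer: 1905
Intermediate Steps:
Q = -33 (Q = -27 - 6 = -33)
q(J) = 12 - 12*J (q(J) = 12 - 6*(6 - 4)*(J + 0) = 12 - 12*J)
j(D) = D*(12 - 12*D) (j(D) = ((12 - 12*D)*1)*D = (12 - 12*D)*D = D*(12 - 12*D))
j(7) - 73*Q = 12*7*(1 - 1*7) - 73*(-33) = 12*7*(1 - 7) + 2409 = 12*7*(-6) + 2409 = -504 + 2409 = 1905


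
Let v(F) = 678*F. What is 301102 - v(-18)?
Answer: 313306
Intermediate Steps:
301102 - v(-18) = 301102 - 678*(-18) = 301102 - 1*(-12204) = 301102 + 12204 = 313306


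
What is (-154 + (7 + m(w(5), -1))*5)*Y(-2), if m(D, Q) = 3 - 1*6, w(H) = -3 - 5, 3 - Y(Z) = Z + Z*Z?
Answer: -134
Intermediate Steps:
Y(Z) = 3 - Z - Z² (Y(Z) = 3 - (Z + Z*Z) = 3 - (Z + Z²) = 3 + (-Z - Z²) = 3 - Z - Z²)
w(H) = -8
m(D, Q) = -3 (m(D, Q) = 3 - 6 = -3)
(-154 + (7 + m(w(5), -1))*5)*Y(-2) = (-154 + (7 - 3)*5)*(3 - 1*(-2) - 1*(-2)²) = (-154 + 4*5)*(3 + 2 - 1*4) = (-154 + 20)*(3 + 2 - 4) = -134*1 = -134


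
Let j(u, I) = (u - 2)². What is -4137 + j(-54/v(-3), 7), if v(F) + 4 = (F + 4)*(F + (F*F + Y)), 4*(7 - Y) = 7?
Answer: -3404141/841 ≈ -4047.7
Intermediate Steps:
Y = 21/4 (Y = 7 - ¼*7 = 7 - 7/4 = 21/4 ≈ 5.2500)
v(F) = -4 + (4 + F)*(21/4 + F + F²) (v(F) = -4 + (F + 4)*(F + (F*F + 21/4)) = -4 + (4 + F)*(F + (F² + 21/4)) = -4 + (4 + F)*(F + (21/4 + F²)) = -4 + (4 + F)*(21/4 + F + F²))
j(u, I) = (-2 + u)²
-4137 + j(-54/v(-3), 7) = -4137 + (-2 - 54/(17 + (-3)³ + 5*(-3)² + (37/4)*(-3)))² = -4137 + (-2 - 54/(17 - 27 + 5*9 - 111/4))² = -4137 + (-2 - 54/(17 - 27 + 45 - 111/4))² = -4137 + (-2 - 54/29/4)² = -4137 + (-2 - 54*4/29)² = -4137 + (-2 - 216/29)² = -4137 + (-274/29)² = -4137 + 75076/841 = -3404141/841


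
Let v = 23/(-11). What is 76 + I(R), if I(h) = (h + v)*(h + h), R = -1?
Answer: 904/11 ≈ 82.182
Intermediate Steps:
v = -23/11 (v = 23*(-1/11) = -23/11 ≈ -2.0909)
I(h) = 2*h*(-23/11 + h) (I(h) = (h - 23/11)*(h + h) = (-23/11 + h)*(2*h) = 2*h*(-23/11 + h))
76 + I(R) = 76 + (2/11)*(-1)*(-23 + 11*(-1)) = 76 + (2/11)*(-1)*(-23 - 11) = 76 + (2/11)*(-1)*(-34) = 76 + 68/11 = 904/11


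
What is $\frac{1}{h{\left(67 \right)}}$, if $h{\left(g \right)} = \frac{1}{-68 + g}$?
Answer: $-1$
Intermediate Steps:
$\frac{1}{h{\left(67 \right)}} = \frac{1}{\frac{1}{-68 + 67}} = \frac{1}{\frac{1}{-1}} = \frac{1}{-1} = -1$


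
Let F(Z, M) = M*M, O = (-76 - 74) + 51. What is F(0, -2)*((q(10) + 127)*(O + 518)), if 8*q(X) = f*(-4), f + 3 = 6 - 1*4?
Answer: 213690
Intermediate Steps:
O = -99 (O = -150 + 51 = -99)
f = -1 (f = -3 + (6 - 1*4) = -3 + (6 - 4) = -3 + 2 = -1)
q(X) = ½ (q(X) = (-1*(-4))/8 = (⅛)*4 = ½)
F(Z, M) = M²
F(0, -2)*((q(10) + 127)*(O + 518)) = (-2)²*((½ + 127)*(-99 + 518)) = 4*((255/2)*419) = 4*(106845/2) = 213690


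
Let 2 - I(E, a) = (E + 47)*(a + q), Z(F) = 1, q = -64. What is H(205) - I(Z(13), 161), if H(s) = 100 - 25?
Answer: 4729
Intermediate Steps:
I(E, a) = 2 - (-64 + a)*(47 + E) (I(E, a) = 2 - (E + 47)*(a - 64) = 2 - (47 + E)*(-64 + a) = 2 - (-64 + a)*(47 + E))
H(s) = 75
H(205) - I(Z(13), 161) = 75 - (3010 - 47*161 + 64*1 - 1*1*161) = 75 - (3010 - 7567 + 64 - 161) = 75 - 1*(-4654) = 75 + 4654 = 4729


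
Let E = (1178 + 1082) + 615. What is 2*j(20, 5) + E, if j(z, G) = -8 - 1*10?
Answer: 2839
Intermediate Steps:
j(z, G) = -18 (j(z, G) = -8 - 10 = -18)
E = 2875 (E = 2260 + 615 = 2875)
2*j(20, 5) + E = 2*(-18) + 2875 = -36 + 2875 = 2839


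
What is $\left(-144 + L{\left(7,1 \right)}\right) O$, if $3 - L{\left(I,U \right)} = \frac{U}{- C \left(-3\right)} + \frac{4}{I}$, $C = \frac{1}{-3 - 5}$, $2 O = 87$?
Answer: $- \frac{84593}{14} \approx -6042.4$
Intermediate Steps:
$O = \frac{87}{2}$ ($O = \frac{1}{2} \cdot 87 = \frac{87}{2} \approx 43.5$)
$C = - \frac{1}{8}$ ($C = \frac{1}{-8} = - \frac{1}{8} \approx -0.125$)
$L{\left(I,U \right)} = 3 - \frac{4}{I} + \frac{8 U}{3}$ ($L{\left(I,U \right)} = 3 - \left(\frac{U}{\left(-1\right) \left(- \frac{1}{8}\right) \left(-3\right)} + \frac{4}{I}\right) = 3 - \left(\frac{U}{\frac{1}{8} \left(-3\right)} + \frac{4}{I}\right) = 3 - \left(\frac{U}{- \frac{3}{8}} + \frac{4}{I}\right) = 3 - \left(U \left(- \frac{8}{3}\right) + \frac{4}{I}\right) = 3 - \left(- \frac{8 U}{3} + \frac{4}{I}\right) = 3 - \left(\frac{4}{I} - \frac{8 U}{3}\right) = 3 + \left(- \frac{4}{I} + \frac{8 U}{3}\right) = 3 - \frac{4}{I} + \frac{8 U}{3}$)
$\left(-144 + L{\left(7,1 \right)}\right) O = \left(-144 + \left(3 - \frac{4}{7} + \frac{8}{3} \cdot 1\right)\right) \frac{87}{2} = \left(-144 + \left(3 - \frac{4}{7} + \frac{8}{3}\right)\right) \frac{87}{2} = \left(-144 + \frac{107}{21}\right) \frac{87}{2} = \left(- \frac{2917}{21}\right) \frac{87}{2} = - \frac{84593}{14}$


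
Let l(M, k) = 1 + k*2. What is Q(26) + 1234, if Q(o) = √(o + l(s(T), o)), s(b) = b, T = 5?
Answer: 1234 + √79 ≈ 1242.9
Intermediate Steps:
l(M, k) = 1 + 2*k
Q(o) = √(1 + 3*o) (Q(o) = √(o + (1 + 2*o)) = √(1 + 3*o))
Q(26) + 1234 = √(1 + 3*26) + 1234 = √(1 + 78) + 1234 = √79 + 1234 = 1234 + √79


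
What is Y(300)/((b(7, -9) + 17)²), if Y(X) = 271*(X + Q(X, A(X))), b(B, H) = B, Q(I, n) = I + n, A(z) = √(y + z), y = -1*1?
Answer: 6775/24 + 271*√299/576 ≈ 290.43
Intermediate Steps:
y = -1
A(z) = √(-1 + z)
Y(X) = 271*√(-1 + X) + 542*X (Y(X) = 271*(X + (X + √(-1 + X))) = 271*(√(-1 + X) + 2*X) = 271*√(-1 + X) + 542*X)
Y(300)/((b(7, -9) + 17)²) = (271*√(-1 + 300) + 542*300)/((7 + 17)²) = (271*√299 + 162600)/(24²) = (162600 + 271*√299)/576 = (162600 + 271*√299)*(1/576) = 6775/24 + 271*√299/576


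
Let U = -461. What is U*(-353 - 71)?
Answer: 195464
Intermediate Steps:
U*(-353 - 71) = -461*(-353 - 71) = -461*(-424) = 195464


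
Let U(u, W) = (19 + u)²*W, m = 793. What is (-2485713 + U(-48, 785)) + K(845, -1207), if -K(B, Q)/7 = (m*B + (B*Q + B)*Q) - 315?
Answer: -8616636348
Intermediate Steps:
K(B, Q) = 2205 - 5551*B - 7*Q*(B + B*Q) (K(B, Q) = -7*((793*B + (B*Q + B)*Q) - 315) = -7*((793*B + (B + B*Q)*Q) - 315) = -7*((793*B + Q*(B + B*Q)) - 315) = -7*(-315 + 793*B + Q*(B + B*Q)) = 2205 - 5551*B - 7*Q*(B + B*Q))
U(u, W) = W*(19 + u)²
(-2485713 + U(-48, 785)) + K(845, -1207) = (-2485713 + 785*(19 - 48)²) + (2205 - 5551*845 - 7*845*(-1207) - 7*845*(-1207)²) = (-2485713 + 785*(-29)²) + (2205 - 4690595 + 7139405 - 7*845*1456849) = (-2485713 + 785*841) + (2205 - 4690595 + 7139405 - 8617261835) = (-2485713 + 660185) - 8614810820 = -1825528 - 8614810820 = -8616636348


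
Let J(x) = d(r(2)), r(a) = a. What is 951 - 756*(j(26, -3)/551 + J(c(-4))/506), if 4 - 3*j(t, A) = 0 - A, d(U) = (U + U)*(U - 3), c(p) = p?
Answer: 133341609/139403 ≈ 956.52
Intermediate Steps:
d(U) = 2*U*(-3 + U) (d(U) = (2*U)*(-3 + U) = 2*U*(-3 + U))
j(t, A) = 4/3 + A/3 (j(t, A) = 4/3 - (0 - A)/3 = 4/3 - (-1)*A/3 = 4/3 + A/3)
J(x) = -4 (J(x) = 2*2*(-3 + 2) = 2*2*(-1) = -4)
951 - 756*(j(26, -3)/551 + J(c(-4))/506) = 951 - 756*((4/3 + (⅓)*(-3))/551 - 4/506) = 951 - 756*((4/3 - 1)*(1/551) - 4*1/506) = 951 - 756*((⅓)*(1/551) - 2/253) = 951 - 756*(1/1653 - 2/253) = 951 - 756*(-3053/418209) = 951 + 769356/139403 = 133341609/139403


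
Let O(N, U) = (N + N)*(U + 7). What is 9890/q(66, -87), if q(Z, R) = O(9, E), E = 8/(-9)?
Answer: 989/11 ≈ 89.909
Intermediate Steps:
E = -8/9 (E = 8*(-⅑) = -8/9 ≈ -0.88889)
O(N, U) = 2*N*(7 + U) (O(N, U) = (2*N)*(7 + U) = 2*N*(7 + U))
q(Z, R) = 110 (q(Z, R) = 2*9*(7 - 8/9) = 2*9*(55/9) = 110)
9890/q(66, -87) = 9890/110 = 9890*(1/110) = 989/11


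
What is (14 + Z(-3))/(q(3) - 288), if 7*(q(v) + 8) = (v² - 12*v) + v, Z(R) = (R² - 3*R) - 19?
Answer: -91/2096 ≈ -0.043416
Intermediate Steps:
Z(R) = -19 + R² - 3*R
q(v) = -8 - 11*v/7 + v²/7 (q(v) = -8 + ((v² - 12*v) + v)/7 = -8 + (v² - 11*v)/7 = -8 + (-11*v/7 + v²/7) = -8 - 11*v/7 + v²/7)
(14 + Z(-3))/(q(3) - 288) = (14 + (-19 + (-3)² - 3*(-3)))/((-8 - 11/7*3 + (⅐)*3²) - 288) = (14 + (-19 + 9 + 9))/((-8 - 33/7 + (⅐)*9) - 288) = (14 - 1)/((-8 - 33/7 + 9/7) - 288) = 13/(-80/7 - 288) = 13/(-2096/7) = 13*(-7/2096) = -91/2096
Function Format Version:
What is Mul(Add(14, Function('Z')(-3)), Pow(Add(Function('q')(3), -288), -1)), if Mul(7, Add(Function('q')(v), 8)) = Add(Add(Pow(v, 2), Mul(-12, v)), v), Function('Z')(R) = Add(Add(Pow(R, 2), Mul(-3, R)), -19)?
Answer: Rational(-91, 2096) ≈ -0.043416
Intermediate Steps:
Function('Z')(R) = Add(-19, Pow(R, 2), Mul(-3, R))
Function('q')(v) = Add(-8, Mul(Rational(-11, 7), v), Mul(Rational(1, 7), Pow(v, 2))) (Function('q')(v) = Add(-8, Mul(Rational(1, 7), Add(Add(Pow(v, 2), Mul(-12, v)), v))) = Add(-8, Mul(Rational(1, 7), Add(Pow(v, 2), Mul(-11, v)))) = Add(-8, Add(Mul(Rational(-11, 7), v), Mul(Rational(1, 7), Pow(v, 2)))) = Add(-8, Mul(Rational(-11, 7), v), Mul(Rational(1, 7), Pow(v, 2))))
Mul(Add(14, Function('Z')(-3)), Pow(Add(Function('q')(3), -288), -1)) = Mul(Add(14, Add(-19, Pow(-3, 2), Mul(-3, -3))), Pow(Add(Add(-8, Mul(Rational(-11, 7), 3), Mul(Rational(1, 7), Pow(3, 2))), -288), -1)) = Mul(Add(14, Add(-19, 9, 9)), Pow(Add(Add(-8, Rational(-33, 7), Mul(Rational(1, 7), 9)), -288), -1)) = Mul(Add(14, -1), Pow(Add(Add(-8, Rational(-33, 7), Rational(9, 7)), -288), -1)) = Mul(13, Pow(Add(Rational(-80, 7), -288), -1)) = Mul(13, Pow(Rational(-2096, 7), -1)) = Mul(13, Rational(-7, 2096)) = Rational(-91, 2096)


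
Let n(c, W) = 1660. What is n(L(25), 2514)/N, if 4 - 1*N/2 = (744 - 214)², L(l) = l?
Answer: -415/140448 ≈ -0.0029548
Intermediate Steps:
N = -561792 (N = 8 - 2*(744 - 214)² = 8 - 2*530² = 8 - 2*280900 = 8 - 561800 = -561792)
n(L(25), 2514)/N = 1660/(-561792) = 1660*(-1/561792) = -415/140448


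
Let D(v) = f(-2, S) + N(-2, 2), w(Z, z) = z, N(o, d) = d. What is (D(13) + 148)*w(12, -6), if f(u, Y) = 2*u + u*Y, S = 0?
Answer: -876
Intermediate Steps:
f(u, Y) = 2*u + Y*u
D(v) = -2 (D(v) = -2*(2 + 0) + 2 = -2*2 + 2 = -4 + 2 = -2)
(D(13) + 148)*w(12, -6) = (-2 + 148)*(-6) = 146*(-6) = -876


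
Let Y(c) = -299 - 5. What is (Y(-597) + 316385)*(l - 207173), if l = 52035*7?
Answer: 49647474832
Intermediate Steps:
l = 364245
Y(c) = -304
(Y(-597) + 316385)*(l - 207173) = (-304 + 316385)*(364245 - 207173) = 316081*157072 = 49647474832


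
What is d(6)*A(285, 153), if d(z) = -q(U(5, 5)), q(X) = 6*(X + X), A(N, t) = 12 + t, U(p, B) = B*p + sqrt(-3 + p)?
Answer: -49500 - 1980*sqrt(2) ≈ -52300.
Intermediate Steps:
U(p, B) = sqrt(-3 + p) + B*p
q(X) = 12*X (q(X) = 6*(2*X) = 12*X)
d(z) = -300 - 12*sqrt(2) (d(z) = -12*(sqrt(-3 + 5) + 5*5) = -12*(sqrt(2) + 25) = -12*(25 + sqrt(2)) = -(300 + 12*sqrt(2)) = -300 - 12*sqrt(2))
d(6)*A(285, 153) = (-300 - 12*sqrt(2))*(12 + 153) = (-300 - 12*sqrt(2))*165 = -49500 - 1980*sqrt(2)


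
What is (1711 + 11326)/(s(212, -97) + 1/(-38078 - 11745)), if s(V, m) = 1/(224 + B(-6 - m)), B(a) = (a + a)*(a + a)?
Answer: 21660941655948/16475 ≈ 1.3148e+9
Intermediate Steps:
B(a) = 4*a**2 (B(a) = (2*a)*(2*a) = 4*a**2)
s(V, m) = 1/(224 + 4*(-6 - m)**2)
(1711 + 11326)/(s(212, -97) + 1/(-38078 - 11745)) = (1711 + 11326)/(1/(4*(56 + (6 - 97)**2)) + 1/(-38078 - 11745)) = 13037/(1/(4*(56 + (-91)**2)) + 1/(-49823)) = 13037/(1/(4*(56 + 8281)) - 1/49823) = 13037/((1/4)/8337 - 1/49823) = 13037/((1/4)*(1/8337) - 1/49823) = 13037/(1/33348 - 1/49823) = 13037/(16475/1661497404) = 13037*(1661497404/16475) = 21660941655948/16475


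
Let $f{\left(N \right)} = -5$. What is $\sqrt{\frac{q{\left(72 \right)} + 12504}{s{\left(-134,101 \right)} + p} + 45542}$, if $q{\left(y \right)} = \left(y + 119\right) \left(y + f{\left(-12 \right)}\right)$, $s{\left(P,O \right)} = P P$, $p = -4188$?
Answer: $\frac{\sqrt{2158297691194}}{6884} \approx 213.41$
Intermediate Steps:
$s{\left(P,O \right)} = P^{2}$
$q{\left(y \right)} = \left(-5 + y\right) \left(119 + y\right)$ ($q{\left(y \right)} = \left(y + 119\right) \left(y - 5\right) = \left(119 + y\right) \left(-5 + y\right) = \left(-5 + y\right) \left(119 + y\right)$)
$\sqrt{\frac{q{\left(72 \right)} + 12504}{s{\left(-134,101 \right)} + p} + 45542} = \sqrt{\frac{\left(-595 + 72^{2} + 114 \cdot 72\right) + 12504}{\left(-134\right)^{2} - 4188} + 45542} = \sqrt{\frac{\left(-595 + 5184 + 8208\right) + 12504}{17956 - 4188} + 45542} = \sqrt{\frac{12797 + 12504}{13768} + 45542} = \sqrt{25301 \cdot \frac{1}{13768} + 45542} = \sqrt{\frac{25301}{13768} + 45542} = \sqrt{\frac{627047557}{13768}} = \frac{\sqrt{2158297691194}}{6884}$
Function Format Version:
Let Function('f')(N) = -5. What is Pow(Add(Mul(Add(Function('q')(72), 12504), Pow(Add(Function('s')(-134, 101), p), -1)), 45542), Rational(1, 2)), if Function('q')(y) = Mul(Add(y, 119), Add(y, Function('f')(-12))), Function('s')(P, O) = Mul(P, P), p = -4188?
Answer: Mul(Rational(1, 6884), Pow(2158297691194, Rational(1, 2))) ≈ 213.41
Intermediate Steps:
Function('s')(P, O) = Pow(P, 2)
Function('q')(y) = Mul(Add(-5, y), Add(119, y)) (Function('q')(y) = Mul(Add(y, 119), Add(y, -5)) = Mul(Add(119, y), Add(-5, y)) = Mul(Add(-5, y), Add(119, y)))
Pow(Add(Mul(Add(Function('q')(72), 12504), Pow(Add(Function('s')(-134, 101), p), -1)), 45542), Rational(1, 2)) = Pow(Add(Mul(Add(Add(-595, Pow(72, 2), Mul(114, 72)), 12504), Pow(Add(Pow(-134, 2), -4188), -1)), 45542), Rational(1, 2)) = Pow(Add(Mul(Add(Add(-595, 5184, 8208), 12504), Pow(Add(17956, -4188), -1)), 45542), Rational(1, 2)) = Pow(Add(Mul(Add(12797, 12504), Pow(13768, -1)), 45542), Rational(1, 2)) = Pow(Add(Mul(25301, Rational(1, 13768)), 45542), Rational(1, 2)) = Pow(Add(Rational(25301, 13768), 45542), Rational(1, 2)) = Pow(Rational(627047557, 13768), Rational(1, 2)) = Mul(Rational(1, 6884), Pow(2158297691194, Rational(1, 2)))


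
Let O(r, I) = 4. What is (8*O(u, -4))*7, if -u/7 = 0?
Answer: 224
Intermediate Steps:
u = 0 (u = -7*0 = 0)
(8*O(u, -4))*7 = (8*4)*7 = 32*7 = 224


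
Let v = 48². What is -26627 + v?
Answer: -24323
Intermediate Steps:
v = 2304
-26627 + v = -26627 + 2304 = -24323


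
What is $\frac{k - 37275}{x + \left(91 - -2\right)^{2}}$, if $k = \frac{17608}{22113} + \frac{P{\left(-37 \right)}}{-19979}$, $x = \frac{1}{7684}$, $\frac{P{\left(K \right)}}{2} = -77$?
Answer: $- \frac{126536860137278044}{29361258905755959} \approx -4.3097$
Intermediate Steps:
$P{\left(K \right)} = -154$ ($P{\left(K \right)} = 2 \left(-77\right) = -154$)
$x = \frac{1}{7684} \approx 0.00013014$
$k = \frac{355195634}{441795627}$ ($k = \frac{17608}{22113} - \frac{154}{-19979} = 17608 \cdot \frac{1}{22113} - - \frac{154}{19979} = \frac{17608}{22113} + \frac{154}{19979} = \frac{355195634}{441795627} \approx 0.80398$)
$\frac{k - 37275}{x + \left(91 - -2\right)^{2}} = \frac{\frac{355195634}{441795627} - 37275}{\frac{1}{7684} + \left(91 - -2\right)^{2}} = - \frac{16467576800791}{441795627 \left(\frac{1}{7684} + \left(91 + 2\right)^{2}\right)} = - \frac{16467576800791}{441795627 \left(\frac{1}{7684} + 93^{2}\right)} = - \frac{16467576800791}{441795627 \left(\frac{1}{7684} + 8649\right)} = - \frac{16467576800791}{441795627 \cdot \frac{66458917}{7684}} = \left(- \frac{16467576800791}{441795627}\right) \frac{7684}{66458917} = - \frac{126536860137278044}{29361258905755959}$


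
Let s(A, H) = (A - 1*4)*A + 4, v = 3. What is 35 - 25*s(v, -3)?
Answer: 10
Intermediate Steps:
s(A, H) = 4 + A*(-4 + A) (s(A, H) = (A - 4)*A + 4 = (-4 + A)*A + 4 = A*(-4 + A) + 4 = 4 + A*(-4 + A))
35 - 25*s(v, -3) = 35 - 25*(4 + 3² - 4*3) = 35 - 25*(4 + 9 - 12) = 35 - 25*1 = 35 - 25 = 10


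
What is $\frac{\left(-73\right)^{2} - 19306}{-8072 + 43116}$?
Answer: $- \frac{13977}{35044} \approx -0.39884$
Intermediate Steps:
$\frac{\left(-73\right)^{2} - 19306}{-8072 + 43116} = \frac{5329 - 19306}{35044} = \left(-13977\right) \frac{1}{35044} = - \frac{13977}{35044}$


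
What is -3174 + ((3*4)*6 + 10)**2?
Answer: 3550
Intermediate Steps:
-3174 + ((3*4)*6 + 10)**2 = -3174 + (12*6 + 10)**2 = -3174 + (72 + 10)**2 = -3174 + 82**2 = -3174 + 6724 = 3550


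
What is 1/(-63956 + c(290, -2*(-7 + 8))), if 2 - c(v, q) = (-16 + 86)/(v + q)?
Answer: -144/9209411 ≈ -1.5636e-5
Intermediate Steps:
c(v, q) = 2 - 70/(q + v) (c(v, q) = 2 - (-16 + 86)/(v + q) = 2 - 70/(q + v))
1/(-63956 + c(290, -2*(-7 + 8))) = 1/(-63956 + 2*(-35 - 2*(-7 + 8) + 290)/(-2*(-7 + 8) + 290)) = 1/(-63956 + 2*(-35 - 2*1 + 290)/(-2*1 + 290)) = 1/(-63956 + 2*(-35 - 2 + 290)/(-2 + 290)) = 1/(-63956 + 2*253/288) = 1/(-63956 + 2*(1/288)*253) = 1/(-63956 + 253/144) = 1/(-9209411/144) = -144/9209411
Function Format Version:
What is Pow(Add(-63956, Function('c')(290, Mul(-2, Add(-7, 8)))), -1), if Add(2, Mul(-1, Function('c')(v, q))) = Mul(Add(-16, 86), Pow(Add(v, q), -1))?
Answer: Rational(-144, 9209411) ≈ -1.5636e-5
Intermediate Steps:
Function('c')(v, q) = Add(2, Mul(-70, Pow(Add(q, v), -1))) (Function('c')(v, q) = Add(2, Mul(-1, Mul(Add(-16, 86), Pow(Add(v, q), -1)))) = Add(2, Mul(-1, Mul(70, Pow(Add(q, v), -1)))) = Add(2, Mul(-70, Pow(Add(q, v), -1))))
Pow(Add(-63956, Function('c')(290, Mul(-2, Add(-7, 8)))), -1) = Pow(Add(-63956, Mul(2, Pow(Add(Mul(-2, Add(-7, 8)), 290), -1), Add(-35, Mul(-2, Add(-7, 8)), 290))), -1) = Pow(Add(-63956, Mul(2, Pow(Add(Mul(-2, 1), 290), -1), Add(-35, Mul(-2, 1), 290))), -1) = Pow(Add(-63956, Mul(2, Pow(Add(-2, 290), -1), Add(-35, -2, 290))), -1) = Pow(Add(-63956, Mul(2, Pow(288, -1), 253)), -1) = Pow(Add(-63956, Mul(2, Rational(1, 288), 253)), -1) = Pow(Add(-63956, Rational(253, 144)), -1) = Pow(Rational(-9209411, 144), -1) = Rational(-144, 9209411)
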